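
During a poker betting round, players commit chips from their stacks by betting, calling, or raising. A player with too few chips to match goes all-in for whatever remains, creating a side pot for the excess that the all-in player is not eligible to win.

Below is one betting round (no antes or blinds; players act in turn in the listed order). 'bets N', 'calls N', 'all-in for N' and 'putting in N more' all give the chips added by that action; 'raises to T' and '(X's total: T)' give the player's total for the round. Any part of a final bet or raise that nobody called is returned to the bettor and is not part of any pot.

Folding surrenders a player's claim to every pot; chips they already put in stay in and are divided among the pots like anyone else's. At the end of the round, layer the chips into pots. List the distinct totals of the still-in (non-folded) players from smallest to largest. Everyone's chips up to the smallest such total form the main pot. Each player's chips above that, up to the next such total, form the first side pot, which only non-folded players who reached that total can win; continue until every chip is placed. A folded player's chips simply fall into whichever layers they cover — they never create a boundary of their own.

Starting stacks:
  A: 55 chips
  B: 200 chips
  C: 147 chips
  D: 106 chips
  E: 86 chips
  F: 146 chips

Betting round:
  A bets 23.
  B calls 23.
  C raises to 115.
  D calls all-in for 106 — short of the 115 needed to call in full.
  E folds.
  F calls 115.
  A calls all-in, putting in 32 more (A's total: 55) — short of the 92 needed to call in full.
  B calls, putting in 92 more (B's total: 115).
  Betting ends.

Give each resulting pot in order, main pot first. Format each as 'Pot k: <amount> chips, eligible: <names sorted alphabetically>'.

Contributions: A=55, B=115, C=115, D=106, F=115
Folded: E
Pot levels (distinct totals of non-folded players): 55, 106, 115
Layer 1-55: 55 each from A, B, C, D, F = 55*5 = 275 chips; eligible A, B, C, D, F
Layer 56-106: 51 each from B, C, D, F = 51*4 = 204 chips; eligible B, C, D, F
Layer 107-115: 9 each from B, C, F = 9*3 = 27 chips; eligible B, C, F

Pot 1: 275 chips, eligible: A, B, C, D, F
Pot 2: 204 chips, eligible: B, C, D, F
Pot 3: 27 chips, eligible: B, C, F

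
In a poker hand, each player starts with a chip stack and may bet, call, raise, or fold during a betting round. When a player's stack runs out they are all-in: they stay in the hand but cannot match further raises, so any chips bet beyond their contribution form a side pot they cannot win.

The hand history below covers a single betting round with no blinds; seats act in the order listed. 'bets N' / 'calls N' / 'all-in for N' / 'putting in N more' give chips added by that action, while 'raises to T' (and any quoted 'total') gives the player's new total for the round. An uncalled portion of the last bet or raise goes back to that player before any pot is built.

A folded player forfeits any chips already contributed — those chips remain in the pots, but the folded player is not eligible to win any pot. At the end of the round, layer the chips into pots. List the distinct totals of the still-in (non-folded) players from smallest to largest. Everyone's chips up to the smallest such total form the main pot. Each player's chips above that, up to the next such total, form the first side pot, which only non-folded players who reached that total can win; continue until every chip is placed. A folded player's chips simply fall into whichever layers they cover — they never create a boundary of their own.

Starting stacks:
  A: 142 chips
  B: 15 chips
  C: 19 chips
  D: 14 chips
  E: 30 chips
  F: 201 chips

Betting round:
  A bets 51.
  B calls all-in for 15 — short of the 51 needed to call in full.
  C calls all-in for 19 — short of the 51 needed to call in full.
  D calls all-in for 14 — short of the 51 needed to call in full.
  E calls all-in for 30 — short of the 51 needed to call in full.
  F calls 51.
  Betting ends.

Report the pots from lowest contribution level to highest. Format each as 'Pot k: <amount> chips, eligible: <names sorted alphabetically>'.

Pot 1: 84 chips, eligible: A, B, C, D, E, F
Pot 2: 5 chips, eligible: A, B, C, E, F
Pot 3: 16 chips, eligible: A, C, E, F
Pot 4: 33 chips, eligible: A, E, F
Pot 5: 42 chips, eligible: A, F

Derivation:
Contributions: A=51, B=15, C=19, D=14, E=30, F=51
Pot levels (distinct totals of non-folded players): 14, 15, 19, 30, 51
Layer 1-14: 14 each from A, B, C, D, E, F = 14*6 = 84 chips; eligible A, B, C, D, E, F
Layer 15-15: 1 each from A, B, C, E, F = 1*5 = 5 chips; eligible A, B, C, E, F
Layer 16-19: 4 each from A, C, E, F = 4*4 = 16 chips; eligible A, C, E, F
Layer 20-30: 11 each from A, E, F = 11*3 = 33 chips; eligible A, E, F
Layer 31-51: 21 each from A, F = 21*2 = 42 chips; eligible A, F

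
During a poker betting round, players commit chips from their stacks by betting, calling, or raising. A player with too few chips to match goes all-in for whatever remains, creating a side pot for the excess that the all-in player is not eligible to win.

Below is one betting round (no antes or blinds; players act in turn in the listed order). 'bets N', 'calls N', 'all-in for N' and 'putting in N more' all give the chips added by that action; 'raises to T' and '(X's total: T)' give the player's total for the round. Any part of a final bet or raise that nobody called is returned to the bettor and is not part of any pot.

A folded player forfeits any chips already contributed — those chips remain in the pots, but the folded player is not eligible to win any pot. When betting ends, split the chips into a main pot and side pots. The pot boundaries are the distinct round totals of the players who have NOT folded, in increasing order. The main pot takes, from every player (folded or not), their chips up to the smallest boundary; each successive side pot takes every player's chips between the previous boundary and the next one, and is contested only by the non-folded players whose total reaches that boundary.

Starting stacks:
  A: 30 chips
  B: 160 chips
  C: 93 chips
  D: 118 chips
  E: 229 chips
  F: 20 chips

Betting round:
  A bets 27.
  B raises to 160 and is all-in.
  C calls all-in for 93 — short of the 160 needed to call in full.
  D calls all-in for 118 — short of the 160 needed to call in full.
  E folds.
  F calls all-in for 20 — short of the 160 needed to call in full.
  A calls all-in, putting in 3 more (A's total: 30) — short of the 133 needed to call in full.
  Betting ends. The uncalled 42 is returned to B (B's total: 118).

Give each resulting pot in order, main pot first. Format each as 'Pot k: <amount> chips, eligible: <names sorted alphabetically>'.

Contributions (after 42 returned to B): A=30, B=118, C=93, D=118, F=20
Folded: E
Pot levels (distinct totals of non-folded players): 20, 30, 93, 118
Layer 1-20: 20 each from A, B, C, D, F = 20*5 = 100 chips; eligible A, B, C, D, F
Layer 21-30: 10 each from A, B, C, D = 10*4 = 40 chips; eligible A, B, C, D
Layer 31-93: 63 each from B, C, D = 63*3 = 189 chips; eligible B, C, D
Layer 94-118: 25 each from B, D = 25*2 = 50 chips; eligible B, D

Pot 1: 100 chips, eligible: A, B, C, D, F
Pot 2: 40 chips, eligible: A, B, C, D
Pot 3: 189 chips, eligible: B, C, D
Pot 4: 50 chips, eligible: B, D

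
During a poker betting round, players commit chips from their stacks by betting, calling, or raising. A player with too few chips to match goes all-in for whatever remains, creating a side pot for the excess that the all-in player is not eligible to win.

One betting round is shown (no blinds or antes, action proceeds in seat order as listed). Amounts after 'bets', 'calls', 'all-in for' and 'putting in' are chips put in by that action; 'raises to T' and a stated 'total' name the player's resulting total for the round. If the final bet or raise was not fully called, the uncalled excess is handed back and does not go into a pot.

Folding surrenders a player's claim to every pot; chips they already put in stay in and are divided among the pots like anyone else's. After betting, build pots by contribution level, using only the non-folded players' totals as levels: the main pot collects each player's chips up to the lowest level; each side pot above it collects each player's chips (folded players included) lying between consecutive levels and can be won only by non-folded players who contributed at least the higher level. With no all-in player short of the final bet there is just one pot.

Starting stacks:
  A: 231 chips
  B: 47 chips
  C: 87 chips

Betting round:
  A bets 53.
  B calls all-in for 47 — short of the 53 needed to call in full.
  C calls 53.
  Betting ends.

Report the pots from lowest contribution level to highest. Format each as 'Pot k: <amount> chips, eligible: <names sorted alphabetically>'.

Pot 1: 141 chips, eligible: A, B, C
Pot 2: 12 chips, eligible: A, C

Derivation:
Contributions: A=53, B=47, C=53
Pot levels (distinct totals of non-folded players): 47, 53
Layer 1-47: 47 each from A, B, C = 47*3 = 141 chips; eligible A, B, C
Layer 48-53: 6 each from A, C = 6*2 = 12 chips; eligible A, C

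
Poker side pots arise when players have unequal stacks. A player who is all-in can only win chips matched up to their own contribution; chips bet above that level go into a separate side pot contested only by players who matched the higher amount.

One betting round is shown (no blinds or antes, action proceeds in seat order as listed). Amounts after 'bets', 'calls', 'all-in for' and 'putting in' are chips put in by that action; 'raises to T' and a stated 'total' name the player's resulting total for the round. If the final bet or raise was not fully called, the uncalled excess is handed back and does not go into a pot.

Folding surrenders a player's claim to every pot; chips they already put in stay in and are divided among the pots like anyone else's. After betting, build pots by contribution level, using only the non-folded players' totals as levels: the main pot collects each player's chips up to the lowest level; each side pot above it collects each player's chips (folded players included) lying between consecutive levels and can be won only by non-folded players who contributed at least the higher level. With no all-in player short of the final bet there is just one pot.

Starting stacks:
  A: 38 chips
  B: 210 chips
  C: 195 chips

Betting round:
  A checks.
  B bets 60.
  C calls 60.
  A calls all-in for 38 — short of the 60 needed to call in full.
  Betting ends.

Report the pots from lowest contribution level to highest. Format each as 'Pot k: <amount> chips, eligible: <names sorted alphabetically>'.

Pot 1: 114 chips, eligible: A, B, C
Pot 2: 44 chips, eligible: B, C

Derivation:
Contributions: A=38, B=60, C=60
Pot levels (distinct totals of non-folded players): 38, 60
Layer 1-38: 38 each from A, B, C = 38*3 = 114 chips; eligible A, B, C
Layer 39-60: 22 each from B, C = 22*2 = 44 chips; eligible B, C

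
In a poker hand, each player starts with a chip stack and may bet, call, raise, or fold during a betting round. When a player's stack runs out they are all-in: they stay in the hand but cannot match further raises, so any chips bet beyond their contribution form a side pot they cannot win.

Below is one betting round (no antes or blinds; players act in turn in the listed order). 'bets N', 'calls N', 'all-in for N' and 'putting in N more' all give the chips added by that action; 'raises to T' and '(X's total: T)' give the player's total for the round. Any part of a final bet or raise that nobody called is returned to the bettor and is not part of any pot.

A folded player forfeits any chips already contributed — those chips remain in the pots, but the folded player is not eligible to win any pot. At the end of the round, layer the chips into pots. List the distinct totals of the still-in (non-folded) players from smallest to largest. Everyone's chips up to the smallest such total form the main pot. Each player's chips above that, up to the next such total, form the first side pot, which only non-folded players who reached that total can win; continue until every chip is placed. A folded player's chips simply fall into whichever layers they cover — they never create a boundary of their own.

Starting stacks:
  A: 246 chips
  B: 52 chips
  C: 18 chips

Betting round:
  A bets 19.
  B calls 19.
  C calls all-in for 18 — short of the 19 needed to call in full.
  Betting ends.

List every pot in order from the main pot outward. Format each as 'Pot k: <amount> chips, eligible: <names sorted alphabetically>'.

Contributions: A=19, B=19, C=18
Pot levels (distinct totals of non-folded players): 18, 19
Layer 1-18: 18 each from A, B, C = 18*3 = 54 chips; eligible A, B, C
Layer 19-19: 1 each from A, B = 1*2 = 2 chips; eligible A, B

Pot 1: 54 chips, eligible: A, B, C
Pot 2: 2 chips, eligible: A, B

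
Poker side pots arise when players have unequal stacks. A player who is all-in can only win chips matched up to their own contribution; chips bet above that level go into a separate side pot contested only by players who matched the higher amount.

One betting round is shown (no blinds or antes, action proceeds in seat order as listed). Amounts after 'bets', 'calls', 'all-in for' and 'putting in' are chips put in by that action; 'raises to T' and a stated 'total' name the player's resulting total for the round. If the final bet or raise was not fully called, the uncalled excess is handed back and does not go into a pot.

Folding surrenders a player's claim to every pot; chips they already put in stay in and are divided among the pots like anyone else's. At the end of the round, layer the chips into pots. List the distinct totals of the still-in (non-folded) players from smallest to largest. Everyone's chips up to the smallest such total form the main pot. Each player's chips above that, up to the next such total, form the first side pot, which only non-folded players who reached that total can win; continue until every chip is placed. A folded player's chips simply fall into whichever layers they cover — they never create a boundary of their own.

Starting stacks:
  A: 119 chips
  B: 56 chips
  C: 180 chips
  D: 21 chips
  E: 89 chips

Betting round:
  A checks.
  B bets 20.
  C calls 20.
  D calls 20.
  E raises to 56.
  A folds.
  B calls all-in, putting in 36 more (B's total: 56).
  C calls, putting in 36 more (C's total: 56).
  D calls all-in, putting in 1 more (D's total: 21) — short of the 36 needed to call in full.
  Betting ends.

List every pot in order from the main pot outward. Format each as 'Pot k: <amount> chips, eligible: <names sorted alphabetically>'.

Pot 1: 84 chips, eligible: B, C, D, E
Pot 2: 105 chips, eligible: B, C, E

Derivation:
Contributions: B=56, C=56, D=21, E=56
Folded: A
Pot levels (distinct totals of non-folded players): 21, 56
Layer 1-21: 21 each from B, C, D, E = 21*4 = 84 chips; eligible B, C, D, E
Layer 22-56: 35 each from B, C, E = 35*3 = 105 chips; eligible B, C, E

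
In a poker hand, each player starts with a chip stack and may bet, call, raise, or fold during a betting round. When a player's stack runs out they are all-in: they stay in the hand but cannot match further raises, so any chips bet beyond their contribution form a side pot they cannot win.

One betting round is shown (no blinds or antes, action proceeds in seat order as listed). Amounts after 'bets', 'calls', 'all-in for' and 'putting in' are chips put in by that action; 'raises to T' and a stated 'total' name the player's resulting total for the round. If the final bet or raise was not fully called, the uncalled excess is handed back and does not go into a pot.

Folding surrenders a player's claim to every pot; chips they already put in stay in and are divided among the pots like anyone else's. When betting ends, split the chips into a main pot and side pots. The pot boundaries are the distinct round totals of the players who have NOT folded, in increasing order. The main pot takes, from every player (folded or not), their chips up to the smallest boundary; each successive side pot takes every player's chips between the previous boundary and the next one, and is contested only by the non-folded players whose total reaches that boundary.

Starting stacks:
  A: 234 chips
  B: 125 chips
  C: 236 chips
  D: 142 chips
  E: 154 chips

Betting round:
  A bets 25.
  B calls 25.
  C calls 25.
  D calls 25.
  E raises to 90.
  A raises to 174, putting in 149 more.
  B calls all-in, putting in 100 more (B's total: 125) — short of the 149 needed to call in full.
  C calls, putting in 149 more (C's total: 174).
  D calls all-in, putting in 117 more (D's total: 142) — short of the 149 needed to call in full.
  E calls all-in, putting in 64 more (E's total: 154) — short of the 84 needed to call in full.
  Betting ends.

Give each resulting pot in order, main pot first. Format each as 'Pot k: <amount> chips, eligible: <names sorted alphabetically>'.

Contributions: A=174, B=125, C=174, D=142, E=154
Pot levels (distinct totals of non-folded players): 125, 142, 154, 174
Layer 1-125: 125 each from A, B, C, D, E = 125*5 = 625 chips; eligible A, B, C, D, E
Layer 126-142: 17 each from A, C, D, E = 17*4 = 68 chips; eligible A, C, D, E
Layer 143-154: 12 each from A, C, E = 12*3 = 36 chips; eligible A, C, E
Layer 155-174: 20 each from A, C = 20*2 = 40 chips; eligible A, C

Pot 1: 625 chips, eligible: A, B, C, D, E
Pot 2: 68 chips, eligible: A, C, D, E
Pot 3: 36 chips, eligible: A, C, E
Pot 4: 40 chips, eligible: A, C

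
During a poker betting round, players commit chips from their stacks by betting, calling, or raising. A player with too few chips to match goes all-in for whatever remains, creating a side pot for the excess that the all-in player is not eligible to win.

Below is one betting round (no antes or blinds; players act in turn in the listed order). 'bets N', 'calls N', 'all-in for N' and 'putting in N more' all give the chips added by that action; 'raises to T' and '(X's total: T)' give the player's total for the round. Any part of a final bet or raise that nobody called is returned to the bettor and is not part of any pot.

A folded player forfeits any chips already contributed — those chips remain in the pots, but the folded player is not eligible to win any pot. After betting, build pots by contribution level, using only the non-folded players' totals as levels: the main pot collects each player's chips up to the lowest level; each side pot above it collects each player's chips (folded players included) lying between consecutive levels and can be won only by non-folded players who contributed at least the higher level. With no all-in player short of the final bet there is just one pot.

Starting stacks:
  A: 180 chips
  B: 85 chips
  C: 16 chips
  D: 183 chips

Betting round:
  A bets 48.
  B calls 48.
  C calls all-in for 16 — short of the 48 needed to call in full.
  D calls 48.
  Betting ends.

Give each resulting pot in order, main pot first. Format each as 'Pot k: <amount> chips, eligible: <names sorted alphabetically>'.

Pot 1: 64 chips, eligible: A, B, C, D
Pot 2: 96 chips, eligible: A, B, D

Derivation:
Contributions: A=48, B=48, C=16, D=48
Pot levels (distinct totals of non-folded players): 16, 48
Layer 1-16: 16 each from A, B, C, D = 16*4 = 64 chips; eligible A, B, C, D
Layer 17-48: 32 each from A, B, D = 32*3 = 96 chips; eligible A, B, D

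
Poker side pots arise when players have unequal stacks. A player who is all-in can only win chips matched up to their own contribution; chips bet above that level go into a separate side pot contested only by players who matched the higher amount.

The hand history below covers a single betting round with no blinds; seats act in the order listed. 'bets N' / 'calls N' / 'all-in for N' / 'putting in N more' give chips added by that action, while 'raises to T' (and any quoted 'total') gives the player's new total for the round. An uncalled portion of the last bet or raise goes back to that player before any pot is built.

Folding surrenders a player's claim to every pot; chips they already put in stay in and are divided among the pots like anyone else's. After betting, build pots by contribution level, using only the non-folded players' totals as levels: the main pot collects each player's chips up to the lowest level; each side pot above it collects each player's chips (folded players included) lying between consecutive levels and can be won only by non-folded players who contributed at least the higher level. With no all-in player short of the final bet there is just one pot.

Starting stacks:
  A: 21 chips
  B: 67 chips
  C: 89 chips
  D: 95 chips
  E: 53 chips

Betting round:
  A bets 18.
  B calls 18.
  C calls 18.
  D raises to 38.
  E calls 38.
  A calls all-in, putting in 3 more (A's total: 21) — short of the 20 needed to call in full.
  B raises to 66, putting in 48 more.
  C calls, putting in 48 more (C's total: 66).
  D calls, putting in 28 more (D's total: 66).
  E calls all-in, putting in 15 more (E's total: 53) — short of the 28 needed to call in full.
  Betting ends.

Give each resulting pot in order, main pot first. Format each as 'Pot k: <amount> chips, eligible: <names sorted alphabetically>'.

Contributions: A=21, B=66, C=66, D=66, E=53
Pot levels (distinct totals of non-folded players): 21, 53, 66
Layer 1-21: 21 each from A, B, C, D, E = 21*5 = 105 chips; eligible A, B, C, D, E
Layer 22-53: 32 each from B, C, D, E = 32*4 = 128 chips; eligible B, C, D, E
Layer 54-66: 13 each from B, C, D = 13*3 = 39 chips; eligible B, C, D

Pot 1: 105 chips, eligible: A, B, C, D, E
Pot 2: 128 chips, eligible: B, C, D, E
Pot 3: 39 chips, eligible: B, C, D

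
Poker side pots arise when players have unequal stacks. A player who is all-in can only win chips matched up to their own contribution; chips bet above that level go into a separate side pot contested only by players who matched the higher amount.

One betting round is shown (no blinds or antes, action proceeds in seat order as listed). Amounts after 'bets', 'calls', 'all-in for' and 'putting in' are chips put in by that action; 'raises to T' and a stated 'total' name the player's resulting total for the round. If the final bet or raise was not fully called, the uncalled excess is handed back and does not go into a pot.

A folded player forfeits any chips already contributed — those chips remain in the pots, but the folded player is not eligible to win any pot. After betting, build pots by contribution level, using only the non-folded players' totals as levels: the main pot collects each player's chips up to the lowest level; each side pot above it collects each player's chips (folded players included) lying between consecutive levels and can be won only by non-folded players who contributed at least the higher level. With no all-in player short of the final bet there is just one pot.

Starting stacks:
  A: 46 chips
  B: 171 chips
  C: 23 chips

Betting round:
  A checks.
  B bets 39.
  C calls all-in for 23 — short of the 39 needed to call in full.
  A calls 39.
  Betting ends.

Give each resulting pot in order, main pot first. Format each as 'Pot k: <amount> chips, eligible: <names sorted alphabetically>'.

Contributions: A=39, B=39, C=23
Pot levels (distinct totals of non-folded players): 23, 39
Layer 1-23: 23 each from A, B, C = 23*3 = 69 chips; eligible A, B, C
Layer 24-39: 16 each from A, B = 16*2 = 32 chips; eligible A, B

Pot 1: 69 chips, eligible: A, B, C
Pot 2: 32 chips, eligible: A, B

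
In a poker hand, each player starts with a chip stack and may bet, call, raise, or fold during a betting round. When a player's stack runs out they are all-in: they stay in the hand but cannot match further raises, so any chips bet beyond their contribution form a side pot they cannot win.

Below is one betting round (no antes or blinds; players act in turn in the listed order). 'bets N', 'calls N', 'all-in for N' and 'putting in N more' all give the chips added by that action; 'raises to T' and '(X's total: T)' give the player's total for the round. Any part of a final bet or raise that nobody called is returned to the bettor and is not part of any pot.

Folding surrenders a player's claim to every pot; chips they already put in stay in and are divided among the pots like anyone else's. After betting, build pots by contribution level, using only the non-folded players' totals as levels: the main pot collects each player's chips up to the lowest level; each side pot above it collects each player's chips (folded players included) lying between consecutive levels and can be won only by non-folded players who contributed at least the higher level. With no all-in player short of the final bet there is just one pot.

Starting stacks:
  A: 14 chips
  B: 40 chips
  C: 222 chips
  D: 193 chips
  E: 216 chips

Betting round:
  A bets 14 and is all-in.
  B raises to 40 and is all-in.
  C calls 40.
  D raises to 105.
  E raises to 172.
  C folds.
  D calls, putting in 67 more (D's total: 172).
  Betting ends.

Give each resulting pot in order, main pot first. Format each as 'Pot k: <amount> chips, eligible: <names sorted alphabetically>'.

Pot 1: 70 chips, eligible: A, B, D, E
Pot 2: 104 chips, eligible: B, D, E
Pot 3: 264 chips, eligible: D, E

Derivation:
Contributions: A=14, B=40, C=40, D=172, E=172
Folded: C
Pot levels (distinct totals of non-folded players): 14, 40, 172
Layer 1-14: 14 each from A, B, C, D, E = 14*5 = 70 chips; eligible A, B, D, E
Layer 15-40: 26 each from B, C, D, E = 26*4 = 104 chips; eligible B, D, E
Layer 41-172: 132 each from D, E = 132*2 = 264 chips; eligible D, E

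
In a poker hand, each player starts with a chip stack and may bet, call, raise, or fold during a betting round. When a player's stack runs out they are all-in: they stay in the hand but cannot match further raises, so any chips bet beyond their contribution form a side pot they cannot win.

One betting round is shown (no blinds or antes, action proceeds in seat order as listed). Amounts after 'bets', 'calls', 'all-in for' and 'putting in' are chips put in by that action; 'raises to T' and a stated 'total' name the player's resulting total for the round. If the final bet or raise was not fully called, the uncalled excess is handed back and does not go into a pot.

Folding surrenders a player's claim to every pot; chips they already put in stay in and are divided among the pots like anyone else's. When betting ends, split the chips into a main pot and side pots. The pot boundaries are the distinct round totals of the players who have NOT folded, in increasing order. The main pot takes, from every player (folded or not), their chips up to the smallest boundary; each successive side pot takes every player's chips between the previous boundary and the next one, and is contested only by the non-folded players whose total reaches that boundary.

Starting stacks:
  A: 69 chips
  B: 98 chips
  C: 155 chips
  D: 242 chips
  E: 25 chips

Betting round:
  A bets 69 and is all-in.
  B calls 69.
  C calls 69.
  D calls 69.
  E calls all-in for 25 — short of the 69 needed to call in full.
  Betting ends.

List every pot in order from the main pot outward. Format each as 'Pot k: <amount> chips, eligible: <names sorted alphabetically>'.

Contributions: A=69, B=69, C=69, D=69, E=25
Pot levels (distinct totals of non-folded players): 25, 69
Layer 1-25: 25 each from A, B, C, D, E = 25*5 = 125 chips; eligible A, B, C, D, E
Layer 26-69: 44 each from A, B, C, D = 44*4 = 176 chips; eligible A, B, C, D

Pot 1: 125 chips, eligible: A, B, C, D, E
Pot 2: 176 chips, eligible: A, B, C, D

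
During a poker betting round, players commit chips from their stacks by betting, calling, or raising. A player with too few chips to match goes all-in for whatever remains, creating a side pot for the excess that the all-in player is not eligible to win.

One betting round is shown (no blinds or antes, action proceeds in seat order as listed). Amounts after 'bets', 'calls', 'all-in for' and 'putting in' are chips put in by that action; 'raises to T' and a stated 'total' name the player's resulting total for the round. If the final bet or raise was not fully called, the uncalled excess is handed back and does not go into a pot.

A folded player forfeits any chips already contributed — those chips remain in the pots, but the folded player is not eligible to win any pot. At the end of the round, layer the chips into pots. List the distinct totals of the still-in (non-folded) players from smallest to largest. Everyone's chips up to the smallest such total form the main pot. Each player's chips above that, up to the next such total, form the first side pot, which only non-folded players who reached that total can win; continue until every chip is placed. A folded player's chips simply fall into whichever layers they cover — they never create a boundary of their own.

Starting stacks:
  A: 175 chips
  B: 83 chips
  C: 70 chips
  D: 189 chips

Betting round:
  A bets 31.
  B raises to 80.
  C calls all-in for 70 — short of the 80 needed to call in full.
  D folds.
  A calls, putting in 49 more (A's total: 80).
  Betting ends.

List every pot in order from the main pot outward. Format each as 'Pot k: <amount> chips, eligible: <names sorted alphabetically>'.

Pot 1: 210 chips, eligible: A, B, C
Pot 2: 20 chips, eligible: A, B

Derivation:
Contributions: A=80, B=80, C=70
Folded: D
Pot levels (distinct totals of non-folded players): 70, 80
Layer 1-70: 70 each from A, B, C = 70*3 = 210 chips; eligible A, B, C
Layer 71-80: 10 each from A, B = 10*2 = 20 chips; eligible A, B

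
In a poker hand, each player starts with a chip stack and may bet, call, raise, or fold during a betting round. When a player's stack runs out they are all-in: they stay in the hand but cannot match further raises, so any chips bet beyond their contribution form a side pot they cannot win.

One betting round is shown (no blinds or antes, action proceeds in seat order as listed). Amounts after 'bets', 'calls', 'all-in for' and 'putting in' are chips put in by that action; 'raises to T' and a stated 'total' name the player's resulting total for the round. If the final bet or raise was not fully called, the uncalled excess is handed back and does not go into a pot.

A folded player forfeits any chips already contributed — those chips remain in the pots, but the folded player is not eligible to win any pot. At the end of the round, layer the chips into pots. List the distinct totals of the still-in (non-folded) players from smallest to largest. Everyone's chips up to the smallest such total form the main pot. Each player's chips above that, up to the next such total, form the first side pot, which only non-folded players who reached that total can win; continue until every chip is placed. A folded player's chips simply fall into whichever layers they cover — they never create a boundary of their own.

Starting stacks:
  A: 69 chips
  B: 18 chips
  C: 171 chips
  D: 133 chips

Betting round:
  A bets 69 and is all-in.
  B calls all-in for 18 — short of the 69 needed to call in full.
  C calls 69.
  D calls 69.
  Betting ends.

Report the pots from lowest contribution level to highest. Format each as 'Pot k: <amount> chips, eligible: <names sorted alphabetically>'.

Contributions: A=69, B=18, C=69, D=69
Pot levels (distinct totals of non-folded players): 18, 69
Layer 1-18: 18 each from A, B, C, D = 18*4 = 72 chips; eligible A, B, C, D
Layer 19-69: 51 each from A, C, D = 51*3 = 153 chips; eligible A, C, D

Pot 1: 72 chips, eligible: A, B, C, D
Pot 2: 153 chips, eligible: A, C, D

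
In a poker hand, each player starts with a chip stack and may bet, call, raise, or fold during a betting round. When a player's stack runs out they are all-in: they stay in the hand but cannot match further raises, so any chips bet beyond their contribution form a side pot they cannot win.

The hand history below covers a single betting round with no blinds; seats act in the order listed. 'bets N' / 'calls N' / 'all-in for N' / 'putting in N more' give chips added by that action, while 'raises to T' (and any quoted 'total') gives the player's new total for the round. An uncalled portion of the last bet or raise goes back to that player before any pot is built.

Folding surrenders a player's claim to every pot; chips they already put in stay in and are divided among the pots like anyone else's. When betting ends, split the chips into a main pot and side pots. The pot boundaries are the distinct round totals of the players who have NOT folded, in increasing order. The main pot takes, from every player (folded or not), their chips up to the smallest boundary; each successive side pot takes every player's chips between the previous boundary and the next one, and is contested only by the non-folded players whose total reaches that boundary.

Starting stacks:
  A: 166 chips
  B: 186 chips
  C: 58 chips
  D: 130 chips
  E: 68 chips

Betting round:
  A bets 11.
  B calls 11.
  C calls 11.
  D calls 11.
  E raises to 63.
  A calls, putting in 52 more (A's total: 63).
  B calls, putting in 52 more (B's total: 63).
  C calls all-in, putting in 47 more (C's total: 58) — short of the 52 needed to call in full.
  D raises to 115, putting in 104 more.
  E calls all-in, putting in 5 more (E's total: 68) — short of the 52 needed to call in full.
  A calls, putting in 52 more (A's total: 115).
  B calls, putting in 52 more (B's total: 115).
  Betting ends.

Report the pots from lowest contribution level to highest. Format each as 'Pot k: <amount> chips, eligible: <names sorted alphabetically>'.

Contributions: A=115, B=115, C=58, D=115, E=68
Pot levels (distinct totals of non-folded players): 58, 68, 115
Layer 1-58: 58 each from A, B, C, D, E = 58*5 = 290 chips; eligible A, B, C, D, E
Layer 59-68: 10 each from A, B, D, E = 10*4 = 40 chips; eligible A, B, D, E
Layer 69-115: 47 each from A, B, D = 47*3 = 141 chips; eligible A, B, D

Pot 1: 290 chips, eligible: A, B, C, D, E
Pot 2: 40 chips, eligible: A, B, D, E
Pot 3: 141 chips, eligible: A, B, D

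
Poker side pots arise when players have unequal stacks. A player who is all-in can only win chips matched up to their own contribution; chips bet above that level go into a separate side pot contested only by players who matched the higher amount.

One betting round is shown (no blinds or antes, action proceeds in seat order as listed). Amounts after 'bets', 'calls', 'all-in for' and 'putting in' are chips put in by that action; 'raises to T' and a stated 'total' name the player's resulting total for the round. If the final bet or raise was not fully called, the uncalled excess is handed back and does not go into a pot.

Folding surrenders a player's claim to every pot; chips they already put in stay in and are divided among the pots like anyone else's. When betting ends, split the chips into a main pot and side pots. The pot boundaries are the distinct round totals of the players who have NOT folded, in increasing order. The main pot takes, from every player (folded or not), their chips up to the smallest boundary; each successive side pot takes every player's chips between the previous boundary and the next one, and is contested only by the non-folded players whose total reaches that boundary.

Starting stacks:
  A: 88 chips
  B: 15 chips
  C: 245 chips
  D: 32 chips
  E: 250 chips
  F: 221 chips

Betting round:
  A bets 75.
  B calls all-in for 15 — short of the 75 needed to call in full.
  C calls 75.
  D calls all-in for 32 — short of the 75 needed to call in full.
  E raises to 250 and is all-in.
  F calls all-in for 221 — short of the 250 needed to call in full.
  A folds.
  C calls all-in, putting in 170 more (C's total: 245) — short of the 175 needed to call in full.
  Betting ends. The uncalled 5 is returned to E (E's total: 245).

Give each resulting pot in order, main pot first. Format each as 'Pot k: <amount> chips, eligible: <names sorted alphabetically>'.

Pot 1: 90 chips, eligible: B, C, D, E, F
Pot 2: 85 chips, eligible: C, D, E, F
Pot 3: 610 chips, eligible: C, E, F
Pot 4: 48 chips, eligible: C, E

Derivation:
Contributions (after 5 returned to E): A=75, B=15, C=245, D=32, E=245, F=221
Folded: A
Pot levels (distinct totals of non-folded players): 15, 32, 221, 245
Layer 1-15: 15 each from A, B, C, D, E, F = 15*6 = 90 chips; eligible B, C, D, E, F
Layer 16-32: 17 each from A, C, D, E, F = 17*5 = 85 chips; eligible C, D, E, F
Layer 33-221: A 43 + C 189 + E 189 + F 189 = 610 chips; eligible C, E, F
Layer 222-245: 24 each from C, E = 24*2 = 48 chips; eligible C, E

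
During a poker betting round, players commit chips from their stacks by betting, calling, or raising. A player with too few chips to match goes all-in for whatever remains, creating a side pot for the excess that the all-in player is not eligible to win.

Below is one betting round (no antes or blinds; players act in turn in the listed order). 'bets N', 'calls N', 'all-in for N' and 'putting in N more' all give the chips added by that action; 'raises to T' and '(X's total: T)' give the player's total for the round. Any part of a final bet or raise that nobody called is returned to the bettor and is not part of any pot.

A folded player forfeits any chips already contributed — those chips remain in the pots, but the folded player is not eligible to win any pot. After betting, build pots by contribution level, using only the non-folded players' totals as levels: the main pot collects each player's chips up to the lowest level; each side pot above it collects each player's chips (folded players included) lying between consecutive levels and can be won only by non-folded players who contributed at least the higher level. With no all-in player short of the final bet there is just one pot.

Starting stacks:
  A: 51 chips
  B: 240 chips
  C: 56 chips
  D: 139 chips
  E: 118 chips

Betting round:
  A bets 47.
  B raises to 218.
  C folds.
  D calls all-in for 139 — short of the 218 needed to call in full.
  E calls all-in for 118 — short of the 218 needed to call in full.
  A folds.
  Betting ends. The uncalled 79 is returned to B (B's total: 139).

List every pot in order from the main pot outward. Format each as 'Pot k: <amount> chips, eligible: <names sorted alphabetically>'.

Pot 1: 401 chips, eligible: B, D, E
Pot 2: 42 chips, eligible: B, D

Derivation:
Contributions (after 79 returned to B): A=47, B=139, D=139, E=118
Folded: A, C
Pot levels (distinct totals of non-folded players): 118, 139
Layer 1-118: A 47 + B 118 + D 118 + E 118 = 401 chips; eligible B, D, E
Layer 119-139: 21 each from B, D = 21*2 = 42 chips; eligible B, D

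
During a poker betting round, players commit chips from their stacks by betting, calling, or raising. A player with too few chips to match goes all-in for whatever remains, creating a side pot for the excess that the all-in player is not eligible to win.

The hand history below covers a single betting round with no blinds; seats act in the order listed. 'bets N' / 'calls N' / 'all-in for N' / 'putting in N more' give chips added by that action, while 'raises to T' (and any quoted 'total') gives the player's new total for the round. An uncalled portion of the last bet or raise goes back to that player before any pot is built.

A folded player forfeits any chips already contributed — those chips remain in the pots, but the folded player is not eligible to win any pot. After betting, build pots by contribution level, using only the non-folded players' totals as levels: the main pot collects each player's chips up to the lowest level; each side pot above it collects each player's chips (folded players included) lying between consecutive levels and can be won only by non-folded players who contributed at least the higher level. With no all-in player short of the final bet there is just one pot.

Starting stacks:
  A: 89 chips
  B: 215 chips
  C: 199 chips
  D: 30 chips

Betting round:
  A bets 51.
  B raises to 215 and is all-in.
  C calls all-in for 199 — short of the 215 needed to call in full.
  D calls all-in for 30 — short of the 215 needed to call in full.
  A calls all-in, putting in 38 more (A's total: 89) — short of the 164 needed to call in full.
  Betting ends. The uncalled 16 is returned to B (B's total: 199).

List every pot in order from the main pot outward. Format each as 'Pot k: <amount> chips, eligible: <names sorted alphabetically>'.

Pot 1: 120 chips, eligible: A, B, C, D
Pot 2: 177 chips, eligible: A, B, C
Pot 3: 220 chips, eligible: B, C

Derivation:
Contributions (after 16 returned to B): A=89, B=199, C=199, D=30
Pot levels (distinct totals of non-folded players): 30, 89, 199
Layer 1-30: 30 each from A, B, C, D = 30*4 = 120 chips; eligible A, B, C, D
Layer 31-89: 59 each from A, B, C = 59*3 = 177 chips; eligible A, B, C
Layer 90-199: 110 each from B, C = 110*2 = 220 chips; eligible B, C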